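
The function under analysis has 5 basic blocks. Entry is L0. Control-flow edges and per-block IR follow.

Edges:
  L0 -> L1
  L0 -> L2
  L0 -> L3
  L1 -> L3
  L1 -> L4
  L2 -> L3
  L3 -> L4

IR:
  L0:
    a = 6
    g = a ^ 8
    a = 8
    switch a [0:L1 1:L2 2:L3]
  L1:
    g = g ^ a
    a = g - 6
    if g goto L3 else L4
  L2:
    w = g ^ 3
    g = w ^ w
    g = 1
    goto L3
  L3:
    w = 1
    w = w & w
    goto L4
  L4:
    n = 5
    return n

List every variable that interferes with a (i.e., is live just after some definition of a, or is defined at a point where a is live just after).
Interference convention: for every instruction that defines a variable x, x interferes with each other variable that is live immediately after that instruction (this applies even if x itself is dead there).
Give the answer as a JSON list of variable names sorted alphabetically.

Answer: ["g"]

Analysis:
Per-block:
  L0: def={a,g} ue=∅
  L1: def={a,g} ue={a,g}
  L2: def={g,w} ue={g}
  L3: def={w} ue=∅
  L4: def={n} ue=∅

Live sets:
  L0: in=∅ out={a,g}
  L1: in={a,g} out=∅
  L2: in={g} out=∅
  L3: in=∅ out=∅
  L4: in=∅ out=∅

Interference:
  a↔{g}
  g↔{a}
  n↔∅
  w↔∅

N(a) = ["g"]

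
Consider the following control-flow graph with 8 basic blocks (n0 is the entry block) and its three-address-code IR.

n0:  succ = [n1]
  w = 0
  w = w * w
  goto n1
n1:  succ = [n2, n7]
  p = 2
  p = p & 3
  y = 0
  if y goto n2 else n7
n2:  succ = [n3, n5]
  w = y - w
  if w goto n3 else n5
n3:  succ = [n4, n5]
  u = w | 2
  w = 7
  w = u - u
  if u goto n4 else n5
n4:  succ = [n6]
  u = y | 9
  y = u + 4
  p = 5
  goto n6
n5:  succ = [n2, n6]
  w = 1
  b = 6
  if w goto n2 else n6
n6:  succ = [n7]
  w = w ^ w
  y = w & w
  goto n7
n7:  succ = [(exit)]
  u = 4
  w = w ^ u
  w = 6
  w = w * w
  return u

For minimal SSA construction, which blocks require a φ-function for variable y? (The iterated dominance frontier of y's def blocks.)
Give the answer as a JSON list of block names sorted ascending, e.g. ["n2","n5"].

idom tree: n1←n0 n2←n1 n3←n2 n4←n3 n5←n2 n6←n2 n7←n1
Dom∩ at merges:
  n2: preds {n1,n5}: {n0,n1} ∩ {n0,n1,n2,n5} = {n0,n1}; idom=n1
  n5: preds {n2,n3}: {n0,n1,n2} ∩ {n0,n1,n2,n3} = {n0,n1,n2}; idom=n2
  n6: preds {n4,n5}: {n0,n1,n2,n3,n4} ∩ {n0,n1,n2,n5} = {n0,n1,n2}; idom=n2
  n7: preds {n1,n6}: {n0,n1} ∩ {n0,n1,n2,n6} = {n0,n1}; idom=n1

DF walk-up:
  join n2 pred n1: · stop@n1
  join n2 pred n5: n5→n2 stop@n1
  join n5 pred n2: · stop@n2
  join n5 pred n3: n3 stop@n2
  join n6 pred n4: n4→n3 stop@n2
  join n6 pred n5: n5 stop@n2
  join n7 pred n1: · stop@n1
  join n7 pred n6: n6→n2 stop@n1
  n0 → ∅
  n1 → ∅
  n2 → {n2,n7}
  n3 → {n5,n6}
  n4 → {n6}
  n5 → {n2,n6}
  n6 → {n7}
  n7 → ∅

φ for y: defs {n1,n4,n6}
  DF⁺ = {n6,n7}

Answer: ["n6", "n7"]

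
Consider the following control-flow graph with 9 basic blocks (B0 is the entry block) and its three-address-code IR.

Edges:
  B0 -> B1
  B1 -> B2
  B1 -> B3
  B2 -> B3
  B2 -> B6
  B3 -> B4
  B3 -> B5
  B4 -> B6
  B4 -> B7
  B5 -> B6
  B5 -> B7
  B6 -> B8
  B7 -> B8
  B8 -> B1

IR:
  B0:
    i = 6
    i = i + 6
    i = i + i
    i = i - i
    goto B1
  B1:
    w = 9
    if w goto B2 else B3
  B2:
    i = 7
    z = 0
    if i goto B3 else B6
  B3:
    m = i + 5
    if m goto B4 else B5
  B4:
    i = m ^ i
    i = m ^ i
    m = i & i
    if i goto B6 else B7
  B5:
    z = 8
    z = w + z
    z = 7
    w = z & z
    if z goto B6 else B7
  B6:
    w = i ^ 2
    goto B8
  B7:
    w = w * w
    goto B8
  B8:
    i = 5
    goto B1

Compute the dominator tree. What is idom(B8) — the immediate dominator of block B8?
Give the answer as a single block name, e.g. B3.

idom tree: B1←B0 B2←B1 B3←B1 B4←B3 B5←B3 B6←B1 B7←B3 B8←B1
Dom∩ at merges:
  B1: preds {B0,B8}: {B0} ∩ {B0,B1,B8} = {B0}; idom=B0
  B3: preds {B1,B2}: {B0,B1} ∩ {B0,B1,B2} = {B0,B1}; idom=B1
  B6: preds {B2,B4,B5}: {B0,B1,B2} ∩ {B0,B1,B3,B4} ∩ {B0,B1,B3,B5} = {B0,B1}; idom=B1
  B7: preds {B4,B5}: {B0,B1,B3,B4} ∩ {B0,B1,B3,B5} = {B0,B1,B3}; idom=B3
  B8: preds {B6,B7}: {B0,B1,B6} ∩ {B0,B1,B3,B7} = {B0,B1}; idom=B1

idom(B8) = B1

Answer: B1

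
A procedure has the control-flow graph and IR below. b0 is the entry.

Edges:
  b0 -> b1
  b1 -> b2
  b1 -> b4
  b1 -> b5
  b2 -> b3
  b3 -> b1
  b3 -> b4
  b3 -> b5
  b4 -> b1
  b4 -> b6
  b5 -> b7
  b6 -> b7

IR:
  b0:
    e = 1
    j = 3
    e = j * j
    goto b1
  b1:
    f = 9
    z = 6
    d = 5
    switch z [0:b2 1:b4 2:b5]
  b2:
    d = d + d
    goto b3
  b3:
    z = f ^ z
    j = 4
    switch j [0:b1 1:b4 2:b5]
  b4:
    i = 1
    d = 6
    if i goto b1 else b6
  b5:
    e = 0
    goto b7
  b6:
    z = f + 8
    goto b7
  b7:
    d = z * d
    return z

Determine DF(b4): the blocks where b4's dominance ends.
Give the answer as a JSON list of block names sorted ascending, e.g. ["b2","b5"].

Answer: ["b1", "b7"]

Derivation:
idom tree: b1←b0 b2←b1 b3←b2 b4←b1 b5←b1 b6←b4 b7←b1
Dom at joins:
  b1: preds {b0,b3,b4}: {b0} ∩ {b0,b1,b2,b3} ∩ {b0,b1,b4} = {b0}; idom=b0
  b4: preds {b1,b3}: {b0,b1} ∩ {b0,b1,b2,b3} = {b0,b1}; idom=b1
  b5: preds {b1,b3}: {b0,b1} ∩ {b0,b1,b2,b3} = {b0,b1}; idom=b1
  b7: preds {b5,b6}: {b0,b1,b5} ∩ {b0,b1,b4,b6} = {b0,b1}; idom=b1

Frontier:
  b1←b0: walk · to b0
  b1←b3: walk b3→b2→b1 to b0
  b1←b4: walk b4→b1 to b0
  b4←b1: walk · to b1
  b4←b3: walk b3→b2 to b1
  b5←b1: walk · to b1
  b5←b3: walk b3→b2 to b1
  b7←b5: walk b5 to b1
  b7←b6: walk b6→b4 to b1
  b0: DF=∅
  b1: DF={b1}
  b2: DF={b1,b4,b5}
  b3: DF={b1,b4,b5}
  b4: DF={b1,b7}
  b5: DF={b7}
  b6: DF={b7}
  b7: DF=∅

DF(b4) = ["b1", "b7"]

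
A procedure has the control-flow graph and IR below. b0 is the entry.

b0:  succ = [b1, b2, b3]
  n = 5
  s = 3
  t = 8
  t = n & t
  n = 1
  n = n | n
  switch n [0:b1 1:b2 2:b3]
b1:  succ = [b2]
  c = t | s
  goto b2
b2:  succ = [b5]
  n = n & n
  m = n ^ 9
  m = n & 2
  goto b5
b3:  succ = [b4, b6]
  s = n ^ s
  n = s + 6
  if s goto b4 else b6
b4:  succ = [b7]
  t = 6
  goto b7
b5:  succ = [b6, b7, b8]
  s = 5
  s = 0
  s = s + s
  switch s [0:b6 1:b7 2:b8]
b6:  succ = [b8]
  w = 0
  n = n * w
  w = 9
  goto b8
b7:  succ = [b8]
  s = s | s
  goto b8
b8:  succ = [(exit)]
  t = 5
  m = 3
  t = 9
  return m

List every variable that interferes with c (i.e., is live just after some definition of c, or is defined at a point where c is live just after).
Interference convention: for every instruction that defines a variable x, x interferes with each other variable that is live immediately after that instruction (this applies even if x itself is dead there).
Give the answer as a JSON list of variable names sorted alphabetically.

Per-block:
  b0: def={n,s,t} ue=∅
  b1: def={c} ue={s,t}
  b2: def={m,n} ue={n}
  b3: def={n,s} ue={n,s}
  b4: def={t} ue=∅
  b5: def={s} ue=∅
  b6: def={n,w} ue={n}
  b7: def={s} ue={s}
  b8: def={m,t} ue=∅

Liveness:
  live b0: ∅→{n,s,t}
  live b1: {n,s,t}→{n}
  live b2: {n}→{n}
  live b3: {n,s}→{n,s}
  live b4: {s}→{s}
  live b5: {n}→{n,s}
  live b6: {n}→∅
  live b7: {s}→∅
  live b8: ∅→∅

Interfere edges:
  c↔{n}
  m↔{n,t}
  n↔{c,m,s,t,w}
  s↔{n,t}
  t↔{m,n,s}
  w↔{n}

N(c) = ["n"]

Answer: ["n"]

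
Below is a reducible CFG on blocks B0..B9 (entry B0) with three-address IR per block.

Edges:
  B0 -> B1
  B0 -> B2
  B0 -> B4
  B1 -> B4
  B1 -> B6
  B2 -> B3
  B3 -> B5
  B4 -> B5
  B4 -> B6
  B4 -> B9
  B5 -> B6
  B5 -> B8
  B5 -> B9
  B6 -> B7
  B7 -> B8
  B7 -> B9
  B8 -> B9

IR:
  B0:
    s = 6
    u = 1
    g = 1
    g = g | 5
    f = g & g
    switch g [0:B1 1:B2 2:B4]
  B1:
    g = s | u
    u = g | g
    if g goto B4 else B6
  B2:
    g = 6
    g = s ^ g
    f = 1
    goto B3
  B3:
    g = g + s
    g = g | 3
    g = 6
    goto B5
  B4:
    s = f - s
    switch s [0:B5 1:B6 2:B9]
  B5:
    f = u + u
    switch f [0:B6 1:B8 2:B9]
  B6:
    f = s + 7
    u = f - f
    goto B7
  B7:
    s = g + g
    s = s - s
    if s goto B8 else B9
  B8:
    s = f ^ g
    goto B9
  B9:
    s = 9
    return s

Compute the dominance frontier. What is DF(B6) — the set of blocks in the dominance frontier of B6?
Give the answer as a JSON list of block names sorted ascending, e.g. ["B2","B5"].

Answer: ["B8", "B9"]

Analysis:
idom tree: B1←B0 B2←B0 B3←B2 B4←B0 B5←B0 B6←B0 B7←B6 B8←B0 B9←B0
Dom∩ at merges:
  B4: preds {B0,B1}: {B0} ∩ {B0,B1} = {B0}; idom=B0
  B5: preds {B3,B4}: {B0,B2,B3} ∩ {B0,B4} = {B0}; idom=B0
  B6: preds {B1,B4,B5}: {B0,B1} ∩ {B0,B4} ∩ {B0,B5} = {B0}; idom=B0
  B8: preds {B5,B7}: {B0,B5} ∩ {B0,B6,B7} = {B0}; idom=B0
  B9: preds {B4,B5,B7,B8}: {B0,B4} ∩ {B0,B5} ∩ {B0,B6,B7} ∩ {B0,B8} = {B0}; idom=B0

DF walk-up:
  join B4 pred B0: · stop@B0
  join B4 pred B1: B1 stop@B0
  join B5 pred B3: B3→B2 stop@B0
  join B5 pred B4: B4 stop@B0
  join B6 pred B1: B1 stop@B0
  join B6 pred B4: B4 stop@B0
  join B6 pred B5: B5 stop@B0
  join B8 pred B5: B5 stop@B0
  join B8 pred B7: B7→B6 stop@B0
  join B9 pred B4: B4 stop@B0
  join B9 pred B5: B5 stop@B0
  join B9 pred B7: B7→B6 stop@B0
  join B9 pred B8: B8 stop@B0
  B0: DF=∅
  B1: DF={B4,B6}
  B2: DF={B5}
  B3: DF={B5}
  B4: DF={B5,B6,B9}
  B5: DF={B6,B8,B9}
  B6: DF={B8,B9}
  B7: DF={B8,B9}
  B8: DF={B9}
  B9: DF=∅

DF(B6) = ["B8", "B9"]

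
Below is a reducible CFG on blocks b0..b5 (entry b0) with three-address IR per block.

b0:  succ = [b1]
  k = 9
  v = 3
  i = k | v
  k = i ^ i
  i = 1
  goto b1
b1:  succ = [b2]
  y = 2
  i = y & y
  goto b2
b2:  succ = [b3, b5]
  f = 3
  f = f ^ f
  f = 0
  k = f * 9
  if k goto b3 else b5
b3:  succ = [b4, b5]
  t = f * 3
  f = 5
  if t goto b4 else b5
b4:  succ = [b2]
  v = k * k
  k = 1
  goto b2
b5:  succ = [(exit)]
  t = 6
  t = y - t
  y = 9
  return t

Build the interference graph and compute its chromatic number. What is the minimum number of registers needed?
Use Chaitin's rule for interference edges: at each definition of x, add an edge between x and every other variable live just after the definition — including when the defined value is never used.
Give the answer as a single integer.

Answer: 4

Analysis:
def/use:
  b0: {i,k,v} / ∅
  b1: {i,y} / ∅
  b2: {f,k} / ∅
  b3: {f,t} / {f}
  b4: {k,v} / {k}
  b5: {t,y} / {y}

Backward fixpoint:
  b0: in=∅ out=∅
  b1: in=∅ out={y}
  b2: in={y} out={f,k,y}
  b3: in={f,k,y} out={k,y}
  b4: in={k,y} out={y}
  b5: in={y} out=∅

Interfere edges:
  f: {k,t,y}
  i: {y}
  k: {f,t,v,y}
  t: {f,k,y}
  v: {k,y}
  y: {f,i,k,t,v}

Colouring:
  lower bound: {f,k,t,y} mutually conflict ⇒ χ ≥ 4
  assign f→r2 i→r1 k→r1 t→r3 v→r2 y→r0 — no edge inside a register ⇒ χ ≤ 4
  χ = 4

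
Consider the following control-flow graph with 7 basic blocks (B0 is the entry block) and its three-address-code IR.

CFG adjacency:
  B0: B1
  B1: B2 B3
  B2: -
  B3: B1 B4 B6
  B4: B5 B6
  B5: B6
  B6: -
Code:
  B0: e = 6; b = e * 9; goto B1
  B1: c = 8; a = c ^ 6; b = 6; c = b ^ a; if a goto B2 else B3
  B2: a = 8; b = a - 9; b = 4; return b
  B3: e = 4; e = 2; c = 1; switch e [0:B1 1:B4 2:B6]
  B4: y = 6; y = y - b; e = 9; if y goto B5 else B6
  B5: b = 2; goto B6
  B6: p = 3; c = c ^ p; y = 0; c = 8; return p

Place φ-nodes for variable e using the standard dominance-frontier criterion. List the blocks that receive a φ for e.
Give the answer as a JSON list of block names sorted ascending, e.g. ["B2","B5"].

Answer: ["B1", "B6"]

Analysis:
idom tree: B1←B0 B2←B1 B3←B1 B4←B3 B5←B4 B6←B3
Dom at joins:
  B1: preds {B0,B3}: {B0} ∩ {B0,B1,B3} = {B0}; idom=B0
  B6: preds {B3,B4,B5}: {B0,B1,B3} ∩ {B0,B1,B3,B4} ∩ {B0,B1,B3,B4,B5} = {B0,B1,B3}; idom=B3

DF derivation:
  join B1 pred B0: · stop@B0
  join B1 pred B3: B3→B1 stop@B0
  join B6 pred B3: · stop@B3
  join B6 pred B4: B4 stop@B3
  join B6 pred B5: B5→B4 stop@B3
  B0 → ∅
  B1 → {B1}
  B2 → ∅
  B3 → {B1}
  B4 → {B6}
  B5 → {B6}
  B6 → ∅

φ for e: defs {B0,B3,B4}
  DF⁺ = {B1,B6}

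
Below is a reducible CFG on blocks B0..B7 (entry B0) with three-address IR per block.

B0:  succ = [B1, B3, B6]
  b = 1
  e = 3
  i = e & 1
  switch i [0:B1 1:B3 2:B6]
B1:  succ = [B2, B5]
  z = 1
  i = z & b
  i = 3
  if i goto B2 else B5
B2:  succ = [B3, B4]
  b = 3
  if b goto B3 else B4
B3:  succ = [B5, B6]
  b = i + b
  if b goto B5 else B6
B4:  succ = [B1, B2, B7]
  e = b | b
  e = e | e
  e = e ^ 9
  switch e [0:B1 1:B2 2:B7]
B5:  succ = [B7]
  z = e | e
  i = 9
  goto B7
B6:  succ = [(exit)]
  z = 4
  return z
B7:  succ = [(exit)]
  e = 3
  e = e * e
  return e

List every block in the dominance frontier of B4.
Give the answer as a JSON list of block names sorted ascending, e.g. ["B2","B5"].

idom tree: B1←B0 B2←B1 B3←B0 B4←B2 B5←B0 B6←B0 B7←B0
Dom∩ at merges:
  B1: preds {B0,B4}: {B0} ∩ {B0,B1,B2,B4} = {B0}; idom=B0
  B2: preds {B1,B4}: {B0,B1} ∩ {B0,B1,B2,B4} = {B0,B1}; idom=B1
  B3: preds {B0,B2}: {B0} ∩ {B0,B1,B2} = {B0}; idom=B0
  B5: preds {B1,B3}: {B0,B1} ∩ {B0,B3} = {B0}; idom=B0
  B6: preds {B0,B3}: {B0} ∩ {B0,B3} = {B0}; idom=B0
  B7: preds {B4,B5}: {B0,B1,B2,B4} ∩ {B0,B5} = {B0}; idom=B0

Frontier:
  join B1 pred B0: · stop@B0
  join B1 pred B4: B4→B2→B1 stop@B0
  join B2 pred B1: · stop@B1
  join B2 pred B4: B4→B2 stop@B1
  join B3 pred B0: · stop@B0
  join B3 pred B2: B2→B1 stop@B0
  join B5 pred B1: B1 stop@B0
  join B5 pred B3: B3 stop@B0
  join B6 pred B0: · stop@B0
  join B6 pred B3: B3 stop@B0
  join B7 pred B4: B4→B2→B1 stop@B0
  join B7 pred B5: B5 stop@B0
  B0 → ∅
  B1 → {B1,B3,B5,B7}
  B2 → {B1,B2,B3,B7}
  B3 → {B5,B6}
  B4 → {B1,B2,B7}
  B5 → {B7}
  B6 → ∅
  B7 → ∅

DF(B4) = ["B1", "B2", "B7"]

Answer: ["B1", "B2", "B7"]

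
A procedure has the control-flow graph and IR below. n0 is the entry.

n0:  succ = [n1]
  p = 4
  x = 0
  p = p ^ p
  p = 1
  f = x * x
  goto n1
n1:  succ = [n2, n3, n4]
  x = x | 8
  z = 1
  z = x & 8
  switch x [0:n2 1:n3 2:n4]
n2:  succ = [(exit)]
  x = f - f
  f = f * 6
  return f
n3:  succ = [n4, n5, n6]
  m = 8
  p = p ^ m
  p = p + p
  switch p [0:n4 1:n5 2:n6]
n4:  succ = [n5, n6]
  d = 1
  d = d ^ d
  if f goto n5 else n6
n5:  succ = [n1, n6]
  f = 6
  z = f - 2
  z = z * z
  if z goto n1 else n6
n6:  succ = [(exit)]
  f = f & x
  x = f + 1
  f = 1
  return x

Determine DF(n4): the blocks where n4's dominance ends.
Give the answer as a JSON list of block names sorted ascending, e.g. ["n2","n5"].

Answer: ["n5", "n6"]

Working:
idom tree: n1←n0 n2←n1 n3←n1 n4←n1 n5←n1 n6←n1
Dom at joins:
  n1: preds {n0,n5}: {n0} ∩ {n0,n1,n5} = {n0}; idom=n0
  n4: preds {n1,n3}: {n0,n1} ∩ {n0,n1,n3} = {n0,n1}; idom=n1
  n5: preds {n3,n4}: {n0,n1,n3} ∩ {n0,n1,n4} = {n0,n1}; idom=n1
  n6: preds {n3,n4,n5}: {n0,n1,n3} ∩ {n0,n1,n4} ∩ {n0,n1,n5} = {n0,n1}; idom=n1

Frontier:
  n1←n0: walk · to n0
  n1←n5: walk n5→n1 to n0
  n4←n1: walk · to n1
  n4←n3: walk n3 to n1
  n5←n3: walk n3 to n1
  n5←n4: walk n4 to n1
  n6←n3: walk n3 to n1
  n6←n4: walk n4 to n1
  n6←n5: walk n5 to n1
  n0: DF=∅
  n1: DF={n1}
  n2: DF=∅
  n3: DF={n4,n5,n6}
  n4: DF={n5,n6}
  n5: DF={n1,n6}
  n6: DF=∅

DF(n4) = ["n5", "n6"]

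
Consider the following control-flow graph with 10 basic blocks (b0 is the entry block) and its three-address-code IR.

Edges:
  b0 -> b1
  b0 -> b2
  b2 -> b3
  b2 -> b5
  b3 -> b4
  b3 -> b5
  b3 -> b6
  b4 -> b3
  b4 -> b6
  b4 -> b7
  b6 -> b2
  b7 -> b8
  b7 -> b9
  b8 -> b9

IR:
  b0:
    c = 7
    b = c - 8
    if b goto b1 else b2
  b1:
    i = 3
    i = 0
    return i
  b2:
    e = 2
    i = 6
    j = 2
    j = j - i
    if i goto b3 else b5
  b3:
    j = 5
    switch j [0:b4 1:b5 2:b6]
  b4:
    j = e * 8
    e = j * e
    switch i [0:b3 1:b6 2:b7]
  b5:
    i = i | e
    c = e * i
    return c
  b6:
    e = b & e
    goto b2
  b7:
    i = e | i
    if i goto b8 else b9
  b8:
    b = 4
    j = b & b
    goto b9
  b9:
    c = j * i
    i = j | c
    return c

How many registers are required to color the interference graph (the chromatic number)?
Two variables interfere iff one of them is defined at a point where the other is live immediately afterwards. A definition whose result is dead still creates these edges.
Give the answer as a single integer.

Answer: 4

Working:
Per-block:
  b0: {b,c} / ∅
  b1: {i} / ∅
  b2: {e,i,j} / ∅
  b3: {j} / ∅
  b4: {e,j} / {e,i}
  b5: {c,i} / {e,i}
  b6: {e} / {b,e}
  b7: {i} / {e,i}
  b8: {b,j} / ∅
  b9: {c,i} / {i,j}

Liveness:
  live b0: ∅→{b}
  live b1: ∅→∅
  live b2: {b}→{b,e,i}
  live b3: {b,e,i}→{b,e,i}
  live b4: {b,e,i}→{b,e,i,j}
  live b5: {e,i}→∅
  live b6: {b,e}→{b}
  live b7: {e,i,j}→{i,j}
  live b8: {i}→{i,j}
  live b9: {i,j}→∅

Interfere edges:
  b — {e,i,j}
  c — {i,j}
  e — {b,i,j}
  i — {b,c,e,j}
  j — {b,c,e,i}

Colouring:
  clique {b,e,i,j} ⇒ need ≥ 4
  assign b→r2 c→r2 e→r3 i→r0 j→r1 — no edge inside a register ⇒ χ ≤ 4
  χ = 4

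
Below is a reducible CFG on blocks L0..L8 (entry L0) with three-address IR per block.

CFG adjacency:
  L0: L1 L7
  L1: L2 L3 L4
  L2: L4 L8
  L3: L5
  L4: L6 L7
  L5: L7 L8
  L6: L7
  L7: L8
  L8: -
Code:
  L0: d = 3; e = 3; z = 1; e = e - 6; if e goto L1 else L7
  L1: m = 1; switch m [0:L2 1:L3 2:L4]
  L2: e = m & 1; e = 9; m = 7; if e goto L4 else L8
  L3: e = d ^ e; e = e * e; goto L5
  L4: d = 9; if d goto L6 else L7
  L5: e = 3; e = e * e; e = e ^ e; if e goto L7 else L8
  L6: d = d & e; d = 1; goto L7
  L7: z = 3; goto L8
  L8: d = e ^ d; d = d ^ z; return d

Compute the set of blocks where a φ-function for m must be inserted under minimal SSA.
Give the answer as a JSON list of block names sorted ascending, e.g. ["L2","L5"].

Answer: ["L4", "L7", "L8"]

Working:
idom tree: L1←L0 L2←L1 L3←L1 L4←L1 L5←L3 L6←L4 L7←L0 L8←L0
Dom∩ at merges:
  L4: preds {L1,L2}: {L0,L1} ∩ {L0,L1,L2} = {L0,L1}; idom=L1
  L7: preds {L0,L4,L5,L6}: {L0} ∩ {L0,L1,L4} ∩ {L0,L1,L3,L5} ∩ {L0,L1,L4,L6} = {L0}; idom=L0
  L8: preds {L2,L5,L7}: {L0,L1,L2} ∩ {L0,L1,L3,L5} ∩ {L0,L7} = {L0}; idom=L0

DF walk-up:
  L4←L1: walk · to L1
  L4←L2: walk L2 to L1
  L7←L0: walk · to L0
  L7←L4: walk L4→L1 to L0
  L7←L5: walk L5→L3→L1 to L0
  L7←L6: walk L6→L4→L1 to L0
  L8←L2: walk L2→L1 to L0
  L8←L5: walk L5→L3→L1 to L0
  L8←L7: walk L7 to L0
  DF(L0)=∅
  DF(L1)={L7,L8}
  DF(L2)={L4,L8}
  DF(L3)={L7,L8}
  DF(L4)={L7}
  DF(L5)={L7,L8}
  DF(L6)={L7}
  DF(L7)={L8}
  DF(L8)=∅

φ for m: defs {L1,L2}
  DF⁺ = {L4,L7,L8}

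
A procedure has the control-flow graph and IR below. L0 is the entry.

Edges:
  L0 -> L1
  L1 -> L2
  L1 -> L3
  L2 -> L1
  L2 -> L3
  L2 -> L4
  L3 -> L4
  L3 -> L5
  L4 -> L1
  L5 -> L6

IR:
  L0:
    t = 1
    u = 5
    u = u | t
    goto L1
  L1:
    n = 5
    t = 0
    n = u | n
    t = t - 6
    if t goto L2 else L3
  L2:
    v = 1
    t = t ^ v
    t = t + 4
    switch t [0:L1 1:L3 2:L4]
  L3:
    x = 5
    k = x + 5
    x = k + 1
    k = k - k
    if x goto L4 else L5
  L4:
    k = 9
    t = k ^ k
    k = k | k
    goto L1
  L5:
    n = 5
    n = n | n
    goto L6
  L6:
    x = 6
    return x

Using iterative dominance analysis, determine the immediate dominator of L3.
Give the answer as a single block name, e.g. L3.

Answer: L1

Derivation:
idom tree: L1←L0 L2←L1 L3←L1 L4←L1 L5←L3 L6←L5
Dom∩ at merges:
  L1: preds {L0,L2,L4}: {L0} ∩ {L0,L1,L2} ∩ {L0,L1,L4} = {L0}; idom=L0
  L3: preds {L1,L2}: {L0,L1} ∩ {L0,L1,L2} = {L0,L1}; idom=L1
  L4: preds {L2,L3}: {L0,L1,L2} ∩ {L0,L1,L3} = {L0,L1}; idom=L1

idom(L3) = L1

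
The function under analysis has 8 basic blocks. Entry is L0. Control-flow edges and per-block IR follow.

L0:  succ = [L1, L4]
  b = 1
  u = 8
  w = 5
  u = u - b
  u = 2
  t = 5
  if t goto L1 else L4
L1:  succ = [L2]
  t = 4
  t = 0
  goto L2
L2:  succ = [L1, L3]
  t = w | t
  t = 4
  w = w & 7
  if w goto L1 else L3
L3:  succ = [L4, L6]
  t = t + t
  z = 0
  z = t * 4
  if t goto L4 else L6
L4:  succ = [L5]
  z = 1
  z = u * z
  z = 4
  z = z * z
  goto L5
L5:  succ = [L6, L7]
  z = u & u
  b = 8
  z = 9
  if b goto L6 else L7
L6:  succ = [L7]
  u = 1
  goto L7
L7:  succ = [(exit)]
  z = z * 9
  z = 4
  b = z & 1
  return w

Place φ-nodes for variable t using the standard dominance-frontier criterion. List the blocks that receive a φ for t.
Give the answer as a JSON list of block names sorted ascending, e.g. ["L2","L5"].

Answer: ["L1", "L4", "L6", "L7"]

Working:
idom tree: L1←L0 L2←L1 L3←L2 L4←L0 L5←L4 L6←L0 L7←L0
Dom at joins:
  L1: preds {L0,L2}: {L0} ∩ {L0,L1,L2} = {L0}; idom=L0
  L4: preds {L0,L3}: {L0} ∩ {L0,L1,L2,L3} = {L0}; idom=L0
  L6: preds {L3,L5}: {L0,L1,L2,L3} ∩ {L0,L4,L5} = {L0}; idom=L0
  L7: preds {L5,L6}: {L0,L4,L5} ∩ {L0,L6} = {L0}; idom=L0

DF derivation:
  L1←L0: walk · to L0
  L1←L2: walk L2→L1 to L0
  L4←L0: walk · to L0
  L4←L3: walk L3→L2→L1 to L0
  L6←L3: walk L3→L2→L1 to L0
  L6←L5: walk L5→L4 to L0
  L7←L5: walk L5→L4 to L0
  L7←L6: walk L6 to L0
  L0 → ∅
  L1 → {L1,L4,L6}
  L2 → {L1,L4,L6}
  L3 → {L4,L6}
  L4 → {L6,L7}
  L5 → {L6,L7}
  L6 → {L7}
  L7 → ∅

φ for t: defs {L0,L1,L2,L3}
  DF⁺ = {L1,L4,L6,L7}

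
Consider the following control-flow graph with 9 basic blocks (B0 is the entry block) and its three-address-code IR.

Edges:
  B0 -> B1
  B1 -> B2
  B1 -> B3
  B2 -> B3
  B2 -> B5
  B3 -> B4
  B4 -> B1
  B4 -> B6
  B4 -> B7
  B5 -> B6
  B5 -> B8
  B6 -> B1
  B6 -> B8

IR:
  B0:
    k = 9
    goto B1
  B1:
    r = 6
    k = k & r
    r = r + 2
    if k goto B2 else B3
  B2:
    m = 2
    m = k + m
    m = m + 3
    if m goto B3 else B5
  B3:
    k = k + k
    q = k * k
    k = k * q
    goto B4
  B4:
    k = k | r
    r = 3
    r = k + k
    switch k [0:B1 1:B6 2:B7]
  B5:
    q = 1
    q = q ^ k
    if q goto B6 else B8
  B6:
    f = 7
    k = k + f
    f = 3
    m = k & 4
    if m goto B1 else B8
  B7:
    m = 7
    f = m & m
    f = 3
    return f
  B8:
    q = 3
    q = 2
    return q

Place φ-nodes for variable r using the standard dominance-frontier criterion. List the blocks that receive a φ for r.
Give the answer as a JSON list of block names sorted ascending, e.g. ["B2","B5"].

Answer: ["B1", "B6", "B8"]

Working:
idom tree: B1←B0 B2←B1 B3←B1 B4←B3 B5←B2 B6←B1 B7←B4 B8←B1
Join-block Dom:
  B1: preds {B0,B4,B6}: {B0} ∩ {B0,B1,B3,B4} ∩ {B0,B1,B6} = {B0}; idom=B0
  B3: preds {B1,B2}: {B0,B1} ∩ {B0,B1,B2} = {B0,B1}; idom=B1
  B6: preds {B4,B5}: {B0,B1,B3,B4} ∩ {B0,B1,B2,B5} = {B0,B1}; idom=B1
  B8: preds {B5,B6}: {B0,B1,B2,B5} ∩ {B0,B1,B6} = {B0,B1}; idom=B1

Frontier:
  B1←B0: walk · to B0
  B1←B4: walk B4→B3→B1 to B0
  B1←B6: walk B6→B1 to B0
  B3←B1: walk · to B1
  B3←B2: walk B2 to B1
  B6←B4: walk B4→B3 to B1
  B6←B5: walk B5→B2 to B1
  B8←B5: walk B5→B2 to B1
  B8←B6: walk B6 to B1
  B0: DF=∅
  B1: DF={B1}
  B2: DF={B3,B6,B8}
  B3: DF={B1,B6}
  B4: DF={B1,B6}
  B5: DF={B6,B8}
  B6: DF={B1,B8}
  B7: DF=∅
  B8: DF=∅

φ for r: defs {B1,B4}
  DF⁺ = {B1,B6,B8}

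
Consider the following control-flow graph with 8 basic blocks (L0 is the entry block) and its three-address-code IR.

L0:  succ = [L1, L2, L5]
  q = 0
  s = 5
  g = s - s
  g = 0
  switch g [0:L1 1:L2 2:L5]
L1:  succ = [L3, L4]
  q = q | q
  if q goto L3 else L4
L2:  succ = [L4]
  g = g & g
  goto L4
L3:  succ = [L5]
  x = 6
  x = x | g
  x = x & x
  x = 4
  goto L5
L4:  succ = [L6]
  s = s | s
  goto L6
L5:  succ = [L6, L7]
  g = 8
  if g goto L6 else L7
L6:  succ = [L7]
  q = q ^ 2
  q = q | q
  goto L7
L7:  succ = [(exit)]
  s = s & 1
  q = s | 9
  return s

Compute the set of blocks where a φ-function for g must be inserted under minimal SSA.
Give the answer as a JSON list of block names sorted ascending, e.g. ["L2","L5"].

idom tree: L1←L0 L2←L0 L3←L1 L4←L0 L5←L0 L6←L0 L7←L0
Dom∩ at merges:
  L4: preds {L1,L2}: {L0,L1} ∩ {L0,L2} = {L0}; idom=L0
  L5: preds {L0,L3}: {L0} ∩ {L0,L1,L3} = {L0}; idom=L0
  L6: preds {L4,L5}: {L0,L4} ∩ {L0,L5} = {L0}; idom=L0
  L7: preds {L5,L6}: {L0,L5} ∩ {L0,L6} = {L0}; idom=L0

DF derivation:
  L4←L1: walk L1 to L0
  L4←L2: walk L2 to L0
  L5←L0: walk · to L0
  L5←L3: walk L3→L1 to L0
  L6←L4: walk L4 to L0
  L6←L5: walk L5 to L0
  L7←L5: walk L5 to L0
  L7←L6: walk L6 to L0
  L0: DF=∅
  L1: DF={L4,L5}
  L2: DF={L4}
  L3: DF={L5}
  L4: DF={L6}
  L5: DF={L6,L7}
  L6: DF={L7}
  L7: DF=∅

φ for g: defs {L0,L2,L5}
  DF⁺ = {L4,L6,L7}

Answer: ["L4", "L6", "L7"]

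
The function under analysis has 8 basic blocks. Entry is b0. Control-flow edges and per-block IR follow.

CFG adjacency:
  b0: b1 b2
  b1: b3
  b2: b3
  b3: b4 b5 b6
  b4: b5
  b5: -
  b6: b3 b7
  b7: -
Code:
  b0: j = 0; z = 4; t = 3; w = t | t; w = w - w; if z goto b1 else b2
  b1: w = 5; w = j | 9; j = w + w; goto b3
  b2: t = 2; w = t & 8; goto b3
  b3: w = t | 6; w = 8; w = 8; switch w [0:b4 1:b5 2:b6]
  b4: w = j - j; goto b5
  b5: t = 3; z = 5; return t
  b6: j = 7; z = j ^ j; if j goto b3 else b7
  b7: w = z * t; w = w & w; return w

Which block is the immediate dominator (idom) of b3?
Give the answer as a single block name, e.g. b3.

idom tree: b1←b0 b2←b0 b3←b0 b4←b3 b5←b3 b6←b3 b7←b6
Dom at joins:
  b3: preds {b1,b2,b6}: {b0,b1} ∩ {b0,b2} ∩ {b0,b3,b6} = {b0}; idom=b0
  b5: preds {b3,b4}: {b0,b3} ∩ {b0,b3,b4} = {b0,b3}; idom=b3

idom(b3) = b0

Answer: b0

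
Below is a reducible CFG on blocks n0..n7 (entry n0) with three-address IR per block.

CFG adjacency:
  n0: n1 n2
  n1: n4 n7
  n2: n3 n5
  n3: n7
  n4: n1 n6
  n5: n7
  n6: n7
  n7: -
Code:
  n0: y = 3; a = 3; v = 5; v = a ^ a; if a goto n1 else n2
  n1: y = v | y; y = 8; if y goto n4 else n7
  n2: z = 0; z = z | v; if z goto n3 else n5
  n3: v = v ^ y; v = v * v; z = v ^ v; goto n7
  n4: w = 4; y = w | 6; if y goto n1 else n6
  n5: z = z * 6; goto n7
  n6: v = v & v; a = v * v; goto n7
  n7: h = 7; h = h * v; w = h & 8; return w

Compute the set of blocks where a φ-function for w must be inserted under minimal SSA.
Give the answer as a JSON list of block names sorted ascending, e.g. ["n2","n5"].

idom tree: n1←n0 n2←n0 n3←n2 n4←n1 n5←n2 n6←n4 n7←n0
Join-block Dom:
  n1: preds {n0,n4}: {n0} ∩ {n0,n1,n4} = {n0}; idom=n0
  n7: preds {n1,n3,n5,n6}: {n0,n1} ∩ {n0,n2,n3} ∩ {n0,n2,n5} ∩ {n0,n1,n4,n6} = {n0}; idom=n0

DF derivation:
  n1←n0: walk · to n0
  n1←n4: walk n4→n1 to n0
  n7←n1: walk n1 to n0
  n7←n3: walk n3→n2 to n0
  n7←n5: walk n5→n2 to n0
  n7←n6: walk n6→n4→n1 to n0
  n0: DF=∅
  n1: DF={n1,n7}
  n2: DF={n7}
  n3: DF={n7}
  n4: DF={n1,n7}
  n5: DF={n7}
  n6: DF={n7}
  n7: DF=∅

φ for w: defs {n4,n7}
  DF⁺ = {n1,n7}

Answer: ["n1", "n7"]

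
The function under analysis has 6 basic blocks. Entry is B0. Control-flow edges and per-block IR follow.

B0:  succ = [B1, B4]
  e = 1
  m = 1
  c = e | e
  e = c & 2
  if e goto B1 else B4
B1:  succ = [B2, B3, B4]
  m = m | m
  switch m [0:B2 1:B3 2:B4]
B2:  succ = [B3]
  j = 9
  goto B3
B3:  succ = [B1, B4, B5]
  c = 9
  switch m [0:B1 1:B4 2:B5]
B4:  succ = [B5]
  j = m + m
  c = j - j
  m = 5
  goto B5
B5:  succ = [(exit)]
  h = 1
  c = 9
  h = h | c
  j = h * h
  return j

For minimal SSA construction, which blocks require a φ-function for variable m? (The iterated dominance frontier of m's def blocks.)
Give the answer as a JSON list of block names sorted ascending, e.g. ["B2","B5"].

Answer: ["B1", "B4", "B5"]

Derivation:
idom tree: B1←B0 B2←B1 B3←B1 B4←B0 B5←B0
Dom∩ at merges:
  B1: preds {B0,B3}: {B0} ∩ {B0,B1,B3} = {B0}; idom=B0
  B3: preds {B1,B2}: {B0,B1} ∩ {B0,B1,B2} = {B0,B1}; idom=B1
  B4: preds {B0,B1,B3}: {B0} ∩ {B0,B1} ∩ {B0,B1,B3} = {B0}; idom=B0
  B5: preds {B3,B4}: {B0,B1,B3} ∩ {B0,B4} = {B0}; idom=B0

DF walk-up:
  B1←B0: walk · to B0
  B1←B3: walk B3→B1 to B0
  B3←B1: walk · to B1
  B3←B2: walk B2 to B1
  B4←B0: walk · to B0
  B4←B1: walk B1 to B0
  B4←B3: walk B3→B1 to B0
  B5←B3: walk B3→B1 to B0
  B5←B4: walk B4 to B0
  B0 → ∅
  B1 → {B1,B4,B5}
  B2 → {B3}
  B3 → {B1,B4,B5}
  B4 → {B5}
  B5 → ∅

φ for m: defs {B0,B1,B4}
  DF⁺ = {B1,B4,B5}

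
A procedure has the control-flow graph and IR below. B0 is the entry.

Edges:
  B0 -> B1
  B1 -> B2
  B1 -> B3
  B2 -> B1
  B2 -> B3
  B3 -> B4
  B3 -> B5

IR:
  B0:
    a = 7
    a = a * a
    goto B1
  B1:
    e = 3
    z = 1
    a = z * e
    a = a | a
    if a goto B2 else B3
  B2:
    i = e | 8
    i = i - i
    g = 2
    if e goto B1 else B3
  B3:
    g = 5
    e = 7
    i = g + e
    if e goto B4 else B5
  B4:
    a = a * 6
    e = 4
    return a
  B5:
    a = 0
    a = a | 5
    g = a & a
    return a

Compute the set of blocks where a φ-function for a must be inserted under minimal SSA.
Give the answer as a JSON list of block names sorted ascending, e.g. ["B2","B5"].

Answer: ["B1"]

Working:
idom tree: B1←B0 B2←B1 B3←B1 B4←B3 B5←B3
Join-block Dom:
  B1: preds {B0,B2}: {B0} ∩ {B0,B1,B2} = {B0}; idom=B0
  B3: preds {B1,B2}: {B0,B1} ∩ {B0,B1,B2} = {B0,B1}; idom=B1

DF derivation:
  B1←B0: walk · to B0
  B1←B2: walk B2→B1 to B0
  B3←B1: walk · to B1
  B3←B2: walk B2 to B1
  B0: DF=∅
  B1: DF={B1}
  B2: DF={B1,B3}
  B3: DF=∅
  B4: DF=∅
  B5: DF=∅

φ for a: defs {B0,B1,B4,B5}
  DF⁺ = {B1}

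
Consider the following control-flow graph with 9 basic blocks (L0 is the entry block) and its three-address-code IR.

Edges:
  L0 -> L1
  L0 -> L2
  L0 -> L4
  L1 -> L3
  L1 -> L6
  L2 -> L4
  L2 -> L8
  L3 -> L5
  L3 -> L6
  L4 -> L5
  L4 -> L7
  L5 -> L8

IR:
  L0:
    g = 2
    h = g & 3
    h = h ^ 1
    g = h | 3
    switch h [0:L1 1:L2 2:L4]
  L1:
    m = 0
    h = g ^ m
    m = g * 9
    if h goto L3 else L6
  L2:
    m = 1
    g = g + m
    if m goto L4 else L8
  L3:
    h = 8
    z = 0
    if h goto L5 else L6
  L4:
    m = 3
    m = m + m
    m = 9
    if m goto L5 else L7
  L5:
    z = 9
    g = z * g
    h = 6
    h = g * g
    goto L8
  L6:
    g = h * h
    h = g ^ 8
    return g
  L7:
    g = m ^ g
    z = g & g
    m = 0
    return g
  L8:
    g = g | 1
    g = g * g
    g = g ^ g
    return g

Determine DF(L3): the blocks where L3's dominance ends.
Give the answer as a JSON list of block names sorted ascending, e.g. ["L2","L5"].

idom tree: L1←L0 L2←L0 L3←L1 L4←L0 L5←L0 L6←L1 L7←L4 L8←L0
Dom∩ at merges:
  L4: preds {L0,L2}: {L0} ∩ {L0,L2} = {L0}; idom=L0
  L5: preds {L3,L4}: {L0,L1,L3} ∩ {L0,L4} = {L0}; idom=L0
  L6: preds {L1,L3}: {L0,L1} ∩ {L0,L1,L3} = {L0,L1}; idom=L1
  L8: preds {L2,L5}: {L0,L2} ∩ {L0,L5} = {L0}; idom=L0

DF walk-up:
  join L4 pred L0: · stop@L0
  join L4 pred L2: L2 stop@L0
  join L5 pred L3: L3→L1 stop@L0
  join L5 pred L4: L4 stop@L0
  join L6 pred L1: · stop@L1
  join L6 pred L3: L3 stop@L1
  join L8 pred L2: L2 stop@L0
  join L8 pred L5: L5 stop@L0
  DF(L0)=∅
  DF(L1)={L5}
  DF(L2)={L4,L8}
  DF(L3)={L5,L6}
  DF(L4)={L5}
  DF(L5)={L8}
  DF(L6)=∅
  DF(L7)=∅
  DF(L8)=∅

DF(L3) = ["L5", "L6"]

Answer: ["L5", "L6"]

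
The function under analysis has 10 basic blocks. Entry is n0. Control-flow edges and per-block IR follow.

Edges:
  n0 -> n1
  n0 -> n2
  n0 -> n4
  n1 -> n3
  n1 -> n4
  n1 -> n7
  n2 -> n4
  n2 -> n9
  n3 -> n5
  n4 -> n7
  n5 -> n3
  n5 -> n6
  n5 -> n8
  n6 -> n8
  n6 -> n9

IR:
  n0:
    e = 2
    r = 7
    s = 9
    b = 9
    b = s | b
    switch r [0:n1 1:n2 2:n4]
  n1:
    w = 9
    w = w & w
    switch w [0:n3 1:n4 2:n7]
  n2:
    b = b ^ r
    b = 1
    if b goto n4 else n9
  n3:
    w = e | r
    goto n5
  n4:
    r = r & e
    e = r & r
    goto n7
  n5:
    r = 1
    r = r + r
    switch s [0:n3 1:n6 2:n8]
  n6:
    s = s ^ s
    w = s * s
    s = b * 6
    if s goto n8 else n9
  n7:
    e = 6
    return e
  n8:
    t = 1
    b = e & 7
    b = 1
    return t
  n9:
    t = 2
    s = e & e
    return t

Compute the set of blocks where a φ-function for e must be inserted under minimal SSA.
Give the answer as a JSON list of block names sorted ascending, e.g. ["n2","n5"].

Answer: ["n7"]

Derivation:
idom tree: n1←n0 n2←n0 n3←n1 n4←n0 n5←n3 n6←n5 n7←n0 n8←n5 n9←n0
Dom∩ at merges:
  n3: preds {n1,n5}: {n0,n1} ∩ {n0,n1,n3,n5} = {n0,n1}; idom=n1
  n4: preds {n0,n1,n2}: {n0} ∩ {n0,n1} ∩ {n0,n2} = {n0}; idom=n0
  n7: preds {n1,n4}: {n0,n1} ∩ {n0,n4} = {n0}; idom=n0
  n8: preds {n5,n6}: {n0,n1,n3,n5} ∩ {n0,n1,n3,n5,n6} = {n0,n1,n3,n5}; idom=n5
  n9: preds {n2,n6}: {n0,n2} ∩ {n0,n1,n3,n5,n6} = {n0}; idom=n0

DF walk-up:
  n3←n1: walk · to n1
  n3←n5: walk n5→n3 to n1
  n4←n0: walk · to n0
  n4←n1: walk n1 to n0
  n4←n2: walk n2 to n0
  n7←n1: walk n1 to n0
  n7←n4: walk n4 to n0
  n8←n5: walk · to n5
  n8←n6: walk n6 to n5
  n9←n2: walk n2 to n0
  n9←n6: walk n6→n5→n3→n1 to n0
  DF(n0)=∅
  DF(n1)={n4,n7,n9}
  DF(n2)={n4,n9}
  DF(n3)={n3,n9}
  DF(n4)={n7}
  DF(n5)={n3,n9}
  DF(n6)={n8,n9}
  DF(n7)=∅
  DF(n8)=∅
  DF(n9)=∅

φ for e: defs {n0,n4,n7}
  DF⁺ = {n7}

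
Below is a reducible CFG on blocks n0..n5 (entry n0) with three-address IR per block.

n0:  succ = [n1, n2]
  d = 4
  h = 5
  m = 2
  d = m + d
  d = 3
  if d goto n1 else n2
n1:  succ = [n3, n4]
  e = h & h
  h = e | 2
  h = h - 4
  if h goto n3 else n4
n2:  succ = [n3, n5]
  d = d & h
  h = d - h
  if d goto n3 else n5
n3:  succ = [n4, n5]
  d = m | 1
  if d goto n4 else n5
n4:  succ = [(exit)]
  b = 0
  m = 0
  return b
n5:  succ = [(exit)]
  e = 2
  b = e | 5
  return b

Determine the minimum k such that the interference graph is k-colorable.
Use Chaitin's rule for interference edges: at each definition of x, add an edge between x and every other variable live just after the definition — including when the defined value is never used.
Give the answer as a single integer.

Answer: 3

Derivation:
Per-block:
  n0: {d,h,m} / ∅
  n1: {e,h} / {h}
  n2: {d,h} / {d,h}
  n3: {d} / {m}
  n4: {b,m} / ∅
  n5: {b,e} / ∅

Liveness:
  live n0: ∅→{d,h,m}
  live n1: {h,m}→{m}
  live n2: {d,h,m}→{m}
  live n3: {m}→∅
  live n4: ∅→∅
  live n5: ∅→∅

Interfere edges:
  b↔{m}
  d↔{h,m}
  e↔{m}
  h↔{d,m}
  m↔{b,d,e,h}

Colouring:
  {d,h,m} pairwise interfere (3-clique) ⇒ χ ≥ 3
  assign b→c1 d→c1 e→c1 h→c2 m→c0 — no edge inside a register ⇒ χ ≤ 3
  χ = 3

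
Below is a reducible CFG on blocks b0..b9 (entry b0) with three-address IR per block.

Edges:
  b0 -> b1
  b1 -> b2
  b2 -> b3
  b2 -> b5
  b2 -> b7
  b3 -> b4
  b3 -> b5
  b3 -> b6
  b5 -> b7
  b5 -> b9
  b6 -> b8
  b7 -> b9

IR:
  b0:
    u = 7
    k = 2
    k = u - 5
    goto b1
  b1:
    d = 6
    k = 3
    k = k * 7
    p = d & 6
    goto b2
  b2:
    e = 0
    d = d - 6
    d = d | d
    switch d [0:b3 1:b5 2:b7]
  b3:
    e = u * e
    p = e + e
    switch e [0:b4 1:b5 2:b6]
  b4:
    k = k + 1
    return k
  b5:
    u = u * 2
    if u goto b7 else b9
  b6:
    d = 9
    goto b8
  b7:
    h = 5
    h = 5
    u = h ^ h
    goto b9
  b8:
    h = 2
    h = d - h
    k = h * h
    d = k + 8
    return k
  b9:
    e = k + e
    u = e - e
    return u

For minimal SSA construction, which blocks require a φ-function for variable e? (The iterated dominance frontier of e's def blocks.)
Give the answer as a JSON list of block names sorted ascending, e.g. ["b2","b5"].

Answer: ["b5", "b7", "b9"]

Working:
idom tree: b1←b0 b2←b1 b3←b2 b4←b3 b5←b2 b6←b3 b7←b2 b8←b6 b9←b2
Join-block Dom:
  b5: preds {b2,b3}: {b0,b1,b2} ∩ {b0,b1,b2,b3} = {b0,b1,b2}; idom=b2
  b7: preds {b2,b5}: {b0,b1,b2} ∩ {b0,b1,b2,b5} = {b0,b1,b2}; idom=b2
  b9: preds {b5,b7}: {b0,b1,b2,b5} ∩ {b0,b1,b2,b7} = {b0,b1,b2}; idom=b2

DF derivation:
  join b5 pred b2: · stop@b2
  join b5 pred b3: b3 stop@b2
  join b7 pred b2: · stop@b2
  join b7 pred b5: b5 stop@b2
  join b9 pred b5: b5 stop@b2
  join b9 pred b7: b7 stop@b2
  b0 → ∅
  b1 → ∅
  b2 → ∅
  b3 → {b5}
  b4 → ∅
  b5 → {b7,b9}
  b6 → ∅
  b7 → {b9}
  b8 → ∅
  b9 → ∅

φ for e: defs {b2,b3,b9}
  DF⁺ = {b5,b7,b9}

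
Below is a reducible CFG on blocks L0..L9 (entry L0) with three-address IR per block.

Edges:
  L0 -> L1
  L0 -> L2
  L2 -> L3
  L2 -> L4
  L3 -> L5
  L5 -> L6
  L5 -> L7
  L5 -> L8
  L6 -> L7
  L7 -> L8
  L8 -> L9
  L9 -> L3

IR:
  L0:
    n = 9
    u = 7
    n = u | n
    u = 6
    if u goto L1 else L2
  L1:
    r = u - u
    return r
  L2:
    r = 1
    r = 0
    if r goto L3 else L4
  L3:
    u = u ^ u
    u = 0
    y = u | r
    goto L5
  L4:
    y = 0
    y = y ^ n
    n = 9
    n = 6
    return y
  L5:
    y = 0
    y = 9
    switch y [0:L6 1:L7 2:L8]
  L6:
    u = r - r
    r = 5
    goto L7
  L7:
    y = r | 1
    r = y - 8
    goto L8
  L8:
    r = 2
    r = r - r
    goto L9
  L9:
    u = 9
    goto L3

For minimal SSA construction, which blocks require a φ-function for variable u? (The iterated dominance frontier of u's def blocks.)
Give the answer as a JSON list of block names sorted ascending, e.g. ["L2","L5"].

idom tree: L1←L0 L2←L0 L3←L2 L4←L2 L5←L3 L6←L5 L7←L5 L8←L5 L9←L8
Dom at joins:
  L3: preds {L2,L9}: {L0,L2} ∩ {L0,L2,L3,L5,L8,L9} = {L0,L2}; idom=L2
  L7: preds {L5,L6}: {L0,L2,L3,L5} ∩ {L0,L2,L3,L5,L6} = {L0,L2,L3,L5}; idom=L5
  L8: preds {L5,L7}: {L0,L2,L3,L5} ∩ {L0,L2,L3,L5,L7} = {L0,L2,L3,L5}; idom=L5

DF derivation:
  L3←L2: walk · to L2
  L3←L9: walk L9→L8→L5→L3 to L2
  L7←L5: walk · to L5
  L7←L6: walk L6 to L5
  L8←L5: walk · to L5
  L8←L7: walk L7 to L5
  DF(L0)=∅
  DF(L1)=∅
  DF(L2)=∅
  DF(L3)={L3}
  DF(L4)=∅
  DF(L5)={L3}
  DF(L6)={L7}
  DF(L7)={L8}
  DF(L8)={L3}
  DF(L9)={L3}

φ for u: defs {L0,L3,L6,L9}
  DF⁺ = {L3,L7,L8}

Answer: ["L3", "L7", "L8"]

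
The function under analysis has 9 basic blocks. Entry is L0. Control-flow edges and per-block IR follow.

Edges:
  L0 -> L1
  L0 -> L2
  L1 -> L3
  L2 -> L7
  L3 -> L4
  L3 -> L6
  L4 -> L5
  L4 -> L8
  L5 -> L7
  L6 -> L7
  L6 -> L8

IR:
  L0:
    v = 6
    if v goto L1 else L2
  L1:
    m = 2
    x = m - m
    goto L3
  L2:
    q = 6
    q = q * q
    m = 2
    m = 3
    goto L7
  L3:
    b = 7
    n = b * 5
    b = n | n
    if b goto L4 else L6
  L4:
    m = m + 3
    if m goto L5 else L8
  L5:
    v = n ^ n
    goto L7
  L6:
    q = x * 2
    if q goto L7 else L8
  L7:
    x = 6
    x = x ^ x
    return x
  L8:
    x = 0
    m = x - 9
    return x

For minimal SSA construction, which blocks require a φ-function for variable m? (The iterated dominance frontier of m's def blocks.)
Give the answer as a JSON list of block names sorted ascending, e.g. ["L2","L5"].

Answer: ["L7", "L8"]

Derivation:
idom tree: L1←L0 L2←L0 L3←L1 L4←L3 L5←L4 L6←L3 L7←L0 L8←L3
Dom at joins:
  L7: preds {L2,L5,L6}: {L0,L2} ∩ {L0,L1,L3,L4,L5} ∩ {L0,L1,L3,L6} = {L0}; idom=L0
  L8: preds {L4,L6}: {L0,L1,L3,L4} ∩ {L0,L1,L3,L6} = {L0,L1,L3}; idom=L3

DF derivation:
  join L7 pred L2: L2 stop@L0
  join L7 pred L5: L5→L4→L3→L1 stop@L0
  join L7 pred L6: L6→L3→L1 stop@L0
  join L8 pred L4: L4 stop@L3
  join L8 pred L6: L6 stop@L3
  L0: DF=∅
  L1: DF={L7}
  L2: DF={L7}
  L3: DF={L7}
  L4: DF={L7,L8}
  L5: DF={L7}
  L6: DF={L7,L8}
  L7: DF=∅
  L8: DF=∅

φ for m: defs {L1,L2,L4,L8}
  DF⁺ = {L7,L8}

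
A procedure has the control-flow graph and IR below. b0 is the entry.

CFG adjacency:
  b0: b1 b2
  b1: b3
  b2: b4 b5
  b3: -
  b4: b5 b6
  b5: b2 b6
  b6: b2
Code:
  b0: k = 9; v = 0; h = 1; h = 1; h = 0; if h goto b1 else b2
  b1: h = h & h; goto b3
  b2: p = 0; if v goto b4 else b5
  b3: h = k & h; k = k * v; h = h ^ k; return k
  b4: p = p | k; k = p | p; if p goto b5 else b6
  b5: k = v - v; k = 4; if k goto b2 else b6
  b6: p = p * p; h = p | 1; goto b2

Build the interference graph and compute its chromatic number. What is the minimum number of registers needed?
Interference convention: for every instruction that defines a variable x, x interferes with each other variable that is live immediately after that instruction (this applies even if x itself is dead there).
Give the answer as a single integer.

Answer: 3

Working:
def/use:
  b0: def={h,k,v} ue=∅
  b1: def={h} ue={h}
  b2: def={p} ue={v}
  b3: def={h,k} ue={h,k,v}
  b4: def={k,p} ue={k,p}
  b5: def={k} ue={v}
  b6: def={h,p} ue={p}

Backward fixpoint:
  b0 li=∅ lo={h,k,v}
  b1 li={h,k,v} lo={h,k,v}
  b2 li={k,v} lo={k,p,v}
  b3 li={h,k,v} lo=∅
  b4 li={k,p,v} lo={k,p,v}
  b5 li={p,v} lo={k,p,v}
  b6 li={k,p,v} lo={k,v}

Interference:
  h — {k,v}
  k — {h,p,v}
  p — {k,v}
  v — {h,k,p}

Registers:
  lower bound: {h,k,v} mutually conflict ⇒ χ ≥ 3
  assign h→r2 k→r0 p→r2 v→r1 — no edge inside a register ⇒ χ ≤ 3
  χ = 3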